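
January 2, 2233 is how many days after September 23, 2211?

Sep 23, 2211 → Sep 23, 2212: 366 days (Feb 29, 2212 is in that span).
Sep 23, 2212 → Sep 23, 2213: 365 days.
Sep 23, 2213 → Sep 23, 2214: 365 days.
Sep 23, 2214 → Sep 23, 2215: 365 days.
Sep 23, 2215 → Sep 23, 2216: 366 days (Feb 29, 2216 is in that span).
Sep 23, 2216 → Sep 23, 2217: 365 days.
Sep 23, 2217 → Sep 23, 2218: 365 days.
Sep 23, 2218 → Sep 23, 2219: 365 days.
Sep 23, 2219 → Sep 23, 2220: 366 days (Feb 29, 2220 is in that span).
Sep 23, 2220 → Sep 23, 2221: 365 days.
Sep 23, 2221 → Sep 23, 2222: 365 days.
Sep 23, 2222 → Sep 23, 2223: 365 days.
Sep 23, 2223 → Sep 23, 2224: 366 days (Feb 29, 2224 is in that span).
Sep 23, 2224 → Sep 23, 2225: 365 days.
Sep 23, 2225 → Sep 23, 2226: 365 days.
Sep 23, 2226 → Sep 23, 2227: 365 days.
Sep 23, 2227 → Sep 23, 2228: 366 days (Feb 29, 2228 is in that span).
Sep 23, 2228 → Sep 23, 2229: 365 days.
Sep 23, 2229 → Sep 23, 2230: 365 days.
Sep 23, 2230 → Sep 23, 2231: 365 days.
Sep 23, 2231 → Sep 23, 2232: 366 days (Feb 29, 2232 is in that span).
Sep 23, 2232 → Oct 23, 2232: 30 days (September has 30).
Oct 23, 2232 → Nov 23, 2232: 31 days (October has 31).
Nov 23, 2232 → Dec 23, 2232: 30 days (November has 30).
Dec 23, 2232 → Jan 2, 2233: 10 days.
Total: 7772 days.

7772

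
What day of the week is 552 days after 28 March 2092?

Mar 28, 2092 is a Friday.
552 mod 7 = 6, so 552 days after a Friday is Friday + 6 = Thursday.

Thursday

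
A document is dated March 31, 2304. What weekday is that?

Thursday

Doomsday rule: the anchor day for the 2300s is Wednesday. For year 04: 4÷12 = 0 r 4, and 4÷4 = 1, so 0+4+1 = 5.
Wednesday + 5 ≡ Monday — that's 2304's doomsday.
In March the doomsday date is Mar 14.
Mar 31 is 17 days after Mar 14; 17 mod 7 = 3, so Monday + 3 = Thursday.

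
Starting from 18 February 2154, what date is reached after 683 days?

+365 (one year) → Feb 18, 2155 (318 left).
Feb has 28 days: +11 → Mar 1, 2155 (307 left).
Mar has 31 days: +31 → Apr 1, 2155 (276 left).
Apr has 30 days: +30 → May 1, 2155 (246 left).
May has 31 days: +31 → Jun 1, 2155 (215 left).
Jun has 30 days: +30 → Jul 1, 2155 (185 left).
Jul has 31 days: +31 → Aug 1, 2155 (154 left).
Aug has 31 days: +31 → Sep 1, 2155 (123 left).
Sep has 30 days: +30 → Oct 1, 2155 (93 left).
Oct has 31 days: +31 → Nov 1, 2155 (62 left).
Nov has 30 days: +30 → Dec 1, 2155 (32 left).
Dec has 31 days: +31 → Jan 1, 2156 (1 left).
+1 → Jan 2, 2156.

January 2, 2156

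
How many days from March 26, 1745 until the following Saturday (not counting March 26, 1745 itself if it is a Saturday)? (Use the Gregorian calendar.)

1

Mar 26, 1745 is a Friday.
From Friday to the next Saturday is 1 day.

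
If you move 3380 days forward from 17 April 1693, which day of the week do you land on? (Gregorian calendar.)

First find the weekday of Apr 17, 1693. Doomsday rule: the anchor day for the 1600s is Tuesday. For year 93: 93÷12 = 7 r 9, and 9÷4 = 2, so 7+9+2 = 18.
Tuesday + 18 ≡ Saturday — that's 1693's doomsday.
In April the doomsday date is Apr 4.
Apr 17 is 13 days after Apr 4; 13 mod 7 = 6, so Saturday + 6 = Friday.
3380 mod 7 = 6, so 3380 days after a Friday is Friday + 6 = Thursday.

Thursday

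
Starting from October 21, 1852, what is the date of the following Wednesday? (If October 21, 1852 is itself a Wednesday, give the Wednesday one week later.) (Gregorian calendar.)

Oct 21, 1852 is a Thursday.
From Thursday to the next Wednesday is 6 days.
Oct 21, 1852 + 6 = Oct 27, 1852.

October 27, 1852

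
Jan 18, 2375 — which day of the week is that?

Saturday

Doomsday rule: the anchor day for the 2300s is Wednesday. For year 75: 75÷12 = 6 r 3, and 3÷4 = 0, so 6+3+0 = 9.
Wednesday + 9 ≡ Friday — that's 2375's doomsday.
In January the doomsday date is Jan 3 (2375 is not a leap year).
Jan 18 is 15 days after Jan 3; 15 mod 7 = 1, so Friday + 1 = Saturday.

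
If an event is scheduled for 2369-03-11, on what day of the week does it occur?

Tuesday

Doomsday rule: the anchor day for the 2300s is Wednesday. For year 69: 69÷12 = 5 r 9, and 9÷4 = 2, so 5+9+2 = 16.
Wednesday + 16 ≡ Friday — that's 2369's doomsday.
In March the doomsday date is Mar 14.
Mar 11 is 3 days before Mar 14; 3 mod 7 = 3, so Friday − 3 = Tuesday.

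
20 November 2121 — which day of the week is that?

Thursday

Doomsday rule: the anchor day for the 2100s is Sunday. For year 21: 21÷12 = 1 r 9, and 9÷4 = 2, so 1+9+2 = 12.
Sunday + 12 ≡ Friday — that's 2121's doomsday.
In November the doomsday date is Nov 7.
Nov 20 is 13 days after Nov 7; 13 mod 7 = 6, so Friday + 6 = Thursday.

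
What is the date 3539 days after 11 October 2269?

June 20, 2279

+365 (one year) → Oct 11, 2270 (3174 left).
+365 (one year) → Oct 11, 2271 (2809 left).
+366 (one year; includes Feb 29, 2272) → Oct 11, 2272 (2443 left).
+365 (one year) → Oct 11, 2273 (2078 left).
+365 (one year) → Oct 11, 2274 (1713 left).
+365 (one year) → Oct 11, 2275 (1348 left).
+366 (one year; includes Feb 29, 2276) → Oct 11, 2276 (982 left).
+365 (one year) → Oct 11, 2277 (617 left).
+365 (one year) → Oct 11, 2278 (252 left).
Oct has 31 days: +21 → Nov 1, 2278 (231 left).
Nov has 30 days: +30 → Dec 1, 2278 (201 left).
Dec has 31 days: +31 → Jan 1, 2279 (170 left).
Jan has 31 days: +31 → Feb 1, 2279 (139 left).
Feb has 28 days: +28 → Mar 1, 2279 (111 left).
Mar has 31 days: +31 → Apr 1, 2279 (80 left).
Apr has 30 days: +30 → May 1, 2279 (50 left).
May has 31 days: +31 → Jun 1, 2279 (19 left).
+19 → Jun 20, 2279.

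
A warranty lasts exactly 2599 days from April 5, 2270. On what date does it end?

May 17, 2277

+365 (one year) → Apr 5, 2271 (2234 left).
+366 (one year; includes Feb 29, 2272) → Apr 5, 2272 (1868 left).
+365 (one year) → Apr 5, 2273 (1503 left).
+365 (one year) → Apr 5, 2274 (1138 left).
+365 (one year) → Apr 5, 2275 (773 left).
+366 (one year; includes Feb 29, 2276) → Apr 5, 2276 (407 left).
+365 (one year) → Apr 5, 2277 (42 left).
Apr has 30 days: +26 → May 1, 2277 (16 left).
+16 → May 17, 2277.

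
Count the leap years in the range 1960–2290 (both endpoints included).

81

Multiples of 4 in [1960,2290]: 83.
Of those, multiples of 100: 3 (not leap unless ÷400).
Multiples of 400: 1.
Leap years = 83 − 3 + 1 = 81.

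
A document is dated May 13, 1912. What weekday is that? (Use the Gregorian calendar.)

Monday

January 1, 1912 is a Monday.
Jan 1, 1912 → Feb 1, 1912: 31 days (January has 31).
Feb 1, 1912 → Mar 1, 1912: 29 days (February has 29).
Mar 1, 1912 → Apr 1, 1912: 31 days (March has 31).
Apr 1, 1912 → May 1, 1912: 30 days (April has 30).
May 1, 1912 → May 13, 1912: 12 days.
Total: 133 days.
133 mod 7 = 0, so Monday + 0 = Monday.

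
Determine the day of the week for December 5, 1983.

Monday

Doomsday rule: the anchor day for the 1900s is Wednesday. For year 83: 83÷12 = 6 r 11, and 11÷4 = 2, so 6+11+2 = 19.
Wednesday + 19 ≡ Monday — that's 1983's doomsday.
In December the doomsday date is Dec 12.
Dec 5 is 7 days before Dec 12; 7 mod 7 = 0, so Monday − 0 = Monday.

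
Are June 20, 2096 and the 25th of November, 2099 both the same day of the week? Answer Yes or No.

From Jun 20, 2096 to Nov 25, 2099 is 1253 days.
1253 mod 7 = 0, so they are the same weekday.
(Jun 20, 2096 is a Wednesday; Nov 25, 2099 is a Wednesday.)

Yes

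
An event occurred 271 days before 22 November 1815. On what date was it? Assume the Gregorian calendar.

February 24, 1815

−22 → Oct 31, 1815 (end of Oct, 31 days; 249 left).
−31 → Sep 30, 1815 (end of Sep, 30 days; 218 left).
−30 → Aug 31, 1815 (end of Aug, 31 days; 188 left).
−31 → Jul 31, 1815 (end of Jul, 31 days; 157 left).
−31 → Jun 30, 1815 (end of Jun, 30 days; 126 left).
−30 → May 31, 1815 (end of May, 31 days; 96 left).
−31 → Apr 30, 1815 (end of Apr, 30 days; 65 left).
−30 → Mar 31, 1815 (end of Mar, 31 days; 35 left).
−31 → Feb 28, 1815 (end of Feb, 28 days; 4 left).
−4 → Feb 24, 1815.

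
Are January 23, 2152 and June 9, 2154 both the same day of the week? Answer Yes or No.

From Jan 23, 2152 to Jun 9, 2154 is 868 days.
868 mod 7 = 0, so they are the same weekday.
(Jan 23, 2152 is a Sunday; Jun 9, 2154 is a Sunday.)

Yes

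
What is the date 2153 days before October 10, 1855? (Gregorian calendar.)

−365 (one year) → Oct 10, 1854 (1788 left).
−365 (one year) → Oct 10, 1853 (1423 left).
−365 (one year) → Oct 10, 1852 (1058 left).
−366 (one year; includes Feb 29, 1852) → Oct 10, 1851 (692 left).
−365 (one year) → Oct 10, 1850 (327 left).
−10 → Sep 30, 1850 (end of Sep, 30 days; 317 left).
−30 → Aug 31, 1850 (end of Aug, 31 days; 287 left).
−31 → Jul 31, 1850 (end of Jul, 31 days; 256 left).
−31 → Jun 30, 1850 (end of Jun, 30 days; 225 left).
−30 → May 31, 1850 (end of May, 31 days; 195 left).
−31 → Apr 30, 1850 (end of Apr, 30 days; 164 left).
−30 → Mar 31, 1850 (end of Mar, 31 days; 134 left).
−31 → Feb 28, 1850 (end of Feb, 28 days; 103 left).
−28 → Jan 31, 1850 (end of Jan, 31 days; 75 left).
−31 → Dec 31, 1849 (end of Dec, 31 days; 44 left).
−31 → Nov 30, 1849 (end of Nov, 30 days; 13 left).
−13 → Nov 17, 1849.

November 17, 1849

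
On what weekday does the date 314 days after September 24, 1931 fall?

Wednesday

First find the weekday of Sep 24, 1931. Doomsday rule: the anchor day for the 1900s is Wednesday. For year 31: 31÷12 = 2 r 7, and 7÷4 = 1, so 2+7+1 = 10.
Wednesday + 10 ≡ Saturday — that's 1931's doomsday.
In September the doomsday date is Sep 5.
Sep 24 is 19 days after Sep 5; 19 mod 7 = 5, so Saturday + 5 = Thursday.
314 mod 7 = 6, so 314 days after a Thursday is Thursday + 6 = Wednesday.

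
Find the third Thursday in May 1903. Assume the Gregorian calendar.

May 21, 1903

May 1, 1903 is a Friday.
The first Thursday is therefore May 7 (6 days later).
The third Thursday is 7 + 2×7 = May 21.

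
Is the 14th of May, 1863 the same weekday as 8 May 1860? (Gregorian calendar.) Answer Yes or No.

No

From May 8, 1860 to May 14, 1863 is 1101 days.
1101 mod 7 = 2, so they are different weekdays.
(May 8, 1860 is a Tuesday; May 14, 1863 is a Thursday.)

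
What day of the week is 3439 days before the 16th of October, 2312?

Monday

First find the weekday of Oct 16, 2312. Doomsday rule: the anchor day for the 2300s is Wednesday. For year 12: 12÷12 = 1 r 0, and 0÷4 = 0, so 1+0+0 = 1.
Wednesday + 1 ≡ Thursday — that's 2312's doomsday.
In October the doomsday date is Oct 10.
Oct 16 is 6 days after Oct 10; 6 mod 7 = 6, so Thursday + 6 = Wednesday.
3439 mod 7 = 2, so 3439 days before a Wednesday is Wednesday − 2 = Monday.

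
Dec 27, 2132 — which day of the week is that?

Saturday

January 1, 2132 is a Tuesday.
Jan 1, 2132 → Feb 1, 2132: 31 days (January has 31).
Feb 1, 2132 → Mar 1, 2132: 29 days (February has 29).
Mar 1, 2132 → Apr 1, 2132: 31 days (March has 31).
Apr 1, 2132 → May 1, 2132: 30 days (April has 30).
May 1, 2132 → Jun 1, 2132: 31 days (May has 31).
Jun 1, 2132 → Jul 1, 2132: 30 days (June has 30).
Jul 1, 2132 → Aug 1, 2132: 31 days (July has 31).
Aug 1, 2132 → Sep 1, 2132: 31 days (August has 31).
Sep 1, 2132 → Oct 1, 2132: 30 days (September has 30).
Oct 1, 2132 → Nov 1, 2132: 31 days (October has 31).
Nov 1, 2132 → Dec 1, 2132: 30 days (November has 30).
Dec 1, 2132 → Dec 27, 2132: 26 days.
Total: 361 days.
361 mod 7 = 4, so Tuesday + 4 = Saturday.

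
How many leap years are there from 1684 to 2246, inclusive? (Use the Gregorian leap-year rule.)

136

Multiples of 4 in [1684,2246]: 141.
Of those, multiples of 100: 6 (not leap unless ÷400).
Multiples of 400: 1.
Leap years = 141 − 6 + 1 = 136.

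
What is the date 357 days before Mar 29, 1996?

April 7, 1995

−29 → Feb 29, 1996 (end of Feb, 29 days; 328 left).
−29 → Jan 31, 1996 (end of Jan, 31 days; 299 left).
−31 → Dec 31, 1995 (end of Dec, 31 days; 268 left).
−31 → Nov 30, 1995 (end of Nov, 30 days; 237 left).
−30 → Oct 31, 1995 (end of Oct, 31 days; 207 left).
−31 → Sep 30, 1995 (end of Sep, 30 days; 176 left).
−30 → Aug 31, 1995 (end of Aug, 31 days; 146 left).
−31 → Jul 31, 1995 (end of Jul, 31 days; 115 left).
−31 → Jun 30, 1995 (end of Jun, 30 days; 84 left).
−30 → May 31, 1995 (end of May, 31 days; 54 left).
−31 → Apr 30, 1995 (end of Apr, 30 days; 23 left).
−23 → Apr 7, 1995.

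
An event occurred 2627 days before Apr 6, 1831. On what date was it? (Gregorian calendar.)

−365 (one year) → Apr 6, 1830 (2262 left).
−365 (one year) → Apr 6, 1829 (1897 left).
−365 (one year) → Apr 6, 1828 (1532 left).
−366 (one year; includes Feb 29, 1828) → Apr 6, 1827 (1166 left).
−365 (one year) → Apr 6, 1826 (801 left).
−365 (one year) → Apr 6, 1825 (436 left).
−365 (one year) → Apr 6, 1824 (71 left).
−6 → Mar 31, 1824 (end of Mar, 31 days; 65 left).
−31 → Feb 29, 1824 (end of Feb, 29 days; 34 left).
−29 → Jan 31, 1824 (end of Jan, 31 days; 5 left).
−5 → Jan 26, 1824.

January 26, 1824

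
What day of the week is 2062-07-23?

Sunday

Doomsday rule: the anchor day for the 2000s is Tuesday. For year 62: 62÷12 = 5 r 2, and 2÷4 = 0, so 5+2+0 = 7.
Tuesday + 7 ≡ Tuesday — that's 2062's doomsday.
In July the doomsday date is Jul 11.
Jul 23 is 12 days after Jul 11; 12 mod 7 = 5, so Tuesday + 5 = Sunday.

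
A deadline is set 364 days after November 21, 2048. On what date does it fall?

November 20, 2049

Nov has 30 days: +10 → Dec 1, 2048 (354 left).
Dec has 31 days: +31 → Jan 1, 2049 (323 left).
Jan has 31 days: +31 → Feb 1, 2049 (292 left).
Feb has 28 days: +28 → Mar 1, 2049 (264 left).
Mar has 31 days: +31 → Apr 1, 2049 (233 left).
Apr has 30 days: +30 → May 1, 2049 (203 left).
May has 31 days: +31 → Jun 1, 2049 (172 left).
Jun has 30 days: +30 → Jul 1, 2049 (142 left).
Jul has 31 days: +31 → Aug 1, 2049 (111 left).
Aug has 31 days: +31 → Sep 1, 2049 (80 left).
Sep has 30 days: +30 → Oct 1, 2049 (50 left).
Oct has 31 days: +31 → Nov 1, 2049 (19 left).
+19 → Nov 20, 2049.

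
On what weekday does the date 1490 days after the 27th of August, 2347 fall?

First find the weekday of Aug 27, 2347. Doomsday rule: the anchor day for the 2300s is Wednesday. For year 47: 47÷12 = 3 r 11, and 11÷4 = 2, so 3+11+2 = 16.
Wednesday + 16 ≡ Friday — that's 2347's doomsday.
In August the doomsday date is Aug 8.
Aug 27 is 19 days after Aug 8; 19 mod 7 = 5, so Friday + 5 = Wednesday.
1490 mod 7 = 6, so 1490 days after a Wednesday is Wednesday + 6 = Tuesday.

Tuesday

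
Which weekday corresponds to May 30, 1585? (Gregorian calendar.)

Doomsday rule: the anchor day for the 1500s is Wednesday. For year 85: 85÷12 = 7 r 1, and 1÷4 = 0, so 7+1+0 = 8.
Wednesday + 8 ≡ Thursday — that's 1585's doomsday.
In May the doomsday date is May 9.
May 30 is 21 days after May 9; 21 mod 7 = 0, so Thursday + 0 = Thursday.

Thursday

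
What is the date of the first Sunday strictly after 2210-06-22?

June 24, 2210

Jun 22, 2210 is a Friday.
From Friday to the next Sunday is 2 days.
Jun 22, 2210 + 2 = Jun 24, 2210.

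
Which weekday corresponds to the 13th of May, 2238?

Doomsday rule: the anchor day for the 2200s is Friday. For year 38: 38÷12 = 3 r 2, and 2÷4 = 0, so 3+2+0 = 5.
Friday + 5 ≡ Wednesday — that's 2238's doomsday.
In May the doomsday date is May 9.
May 13 is 4 days after May 9; 4 mod 7 = 4, so Wednesday + 4 = Sunday.

Sunday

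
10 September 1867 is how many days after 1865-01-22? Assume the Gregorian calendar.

Jan 22, 1865 → Jan 22, 1866: 365 days.
Jan 22, 1866 → Jan 22, 1867: 365 days.
Jan 22, 1867 → Feb 22, 1867: 31 days (January has 31).
Feb 22, 1867 → Mar 22, 1867: 28 days (February has 28).
Mar 22, 1867 → Apr 22, 1867: 31 days (March has 31).
Apr 22, 1867 → May 22, 1867: 30 days (April has 30).
May 22, 1867 → Jun 22, 1867: 31 days (May has 31).
Jun 22, 1867 → Jul 22, 1867: 30 days (June has 30).
Jul 22, 1867 → Aug 22, 1867: 31 days (July has 31).
Aug 22, 1867 → Sep 10, 1867: 19 days.
Total: 961 days.

961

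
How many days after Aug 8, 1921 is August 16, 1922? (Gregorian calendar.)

Aug 8, 1921 → Sep 8, 1921: 31 days (August has 31).
Sep 8, 1921 → Oct 8, 1921: 30 days (September has 30).
Oct 8, 1921 → Nov 8, 1921: 31 days (October has 31).
Nov 8, 1921 → Dec 8, 1921: 30 days (November has 30).
Dec 8, 1921 → Jan 8, 1922: 31 days (December has 31).
Jan 8, 1922 → Feb 8, 1922: 31 days (January has 31).
Feb 8, 1922 → Mar 8, 1922: 28 days (February has 28).
Mar 8, 1922 → Apr 8, 1922: 31 days (March has 31).
Apr 8, 1922 → May 8, 1922: 30 days (April has 30).
May 8, 1922 → Jun 8, 1922: 31 days (May has 31).
Jun 8, 1922 → Jul 8, 1922: 30 days (June has 30).
Jul 8, 1922 → Aug 8, 1922: 31 days (July has 31).
Aug 8, 1922 → Aug 16, 1922: 8 days.
Total: 373 days.

373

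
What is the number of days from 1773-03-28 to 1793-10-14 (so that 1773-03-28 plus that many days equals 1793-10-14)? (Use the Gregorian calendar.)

Mar 28, 1773 → Mar 28, 1774: 365 days.
Mar 28, 1774 → Mar 28, 1775: 365 days.
Mar 28, 1775 → Mar 28, 1776: 366 days (Feb 29, 1776 is in that span).
Mar 28, 1776 → Mar 28, 1777: 365 days.
Mar 28, 1777 → Mar 28, 1778: 365 days.
Mar 28, 1778 → Mar 28, 1779: 365 days.
Mar 28, 1779 → Mar 28, 1780: 366 days (Feb 29, 1780 is in that span).
Mar 28, 1780 → Mar 28, 1781: 365 days.
Mar 28, 1781 → Mar 28, 1782: 365 days.
Mar 28, 1782 → Mar 28, 1783: 365 days.
Mar 28, 1783 → Mar 28, 1784: 366 days (Feb 29, 1784 is in that span).
Mar 28, 1784 → Mar 28, 1785: 365 days.
Mar 28, 1785 → Mar 28, 1786: 365 days.
Mar 28, 1786 → Mar 28, 1787: 365 days.
Mar 28, 1787 → Mar 28, 1788: 366 days (Feb 29, 1788 is in that span).
Mar 28, 1788 → Mar 28, 1789: 365 days.
Mar 28, 1789 → Mar 28, 1790: 365 days.
Mar 28, 1790 → Mar 28, 1791: 365 days.
Mar 28, 1791 → Mar 28, 1792: 366 days (Feb 29, 1792 is in that span).
Mar 28, 1792 → Mar 28, 1793: 365 days.
Mar 28, 1793 → Apr 28, 1793: 31 days (March has 31).
Apr 28, 1793 → May 28, 1793: 30 days (April has 30).
May 28, 1793 → Jun 28, 1793: 31 days (May has 31).
Jun 28, 1793 → Jul 28, 1793: 30 days (June has 30).
Jul 28, 1793 → Aug 28, 1793: 31 days (July has 31).
Aug 28, 1793 → Sep 28, 1793: 31 days (August has 31).
Sep 28, 1793 → Oct 14, 1793: 16 days.
Total: 7505 days.

7505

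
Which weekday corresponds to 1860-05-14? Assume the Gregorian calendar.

Doomsday rule: the anchor day for the 1800s is Friday. For year 60: 60÷12 = 5 r 0, and 0÷4 = 0, so 5+0+0 = 5.
Friday + 5 ≡ Wednesday — that's 1860's doomsday.
In May the doomsday date is May 9.
May 14 is 5 days after May 9; 5 mod 7 = 5, so Wednesday + 5 = Monday.

Monday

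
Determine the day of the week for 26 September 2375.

Doomsday rule: the anchor day for the 2300s is Wednesday. For year 75: 75÷12 = 6 r 3, and 3÷4 = 0, so 6+3+0 = 9.
Wednesday + 9 ≡ Friday — that's 2375's doomsday.
In September the doomsday date is Sep 5.
Sep 26 is 21 days after Sep 5; 21 mod 7 = 0, so Friday + 0 = Friday.

Friday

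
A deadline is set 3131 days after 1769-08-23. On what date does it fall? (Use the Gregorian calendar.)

March 20, 1778

+365 (one year) → Aug 23, 1770 (2766 left).
+365 (one year) → Aug 23, 1771 (2401 left).
+366 (one year; includes Feb 29, 1772) → Aug 23, 1772 (2035 left).
+365 (one year) → Aug 23, 1773 (1670 left).
+365 (one year) → Aug 23, 1774 (1305 left).
+365 (one year) → Aug 23, 1775 (940 left).
+366 (one year; includes Feb 29, 1776) → Aug 23, 1776 (574 left).
+365 (one year) → Aug 23, 1777 (209 left).
Aug has 31 days: +9 → Sep 1, 1777 (200 left).
Sep has 30 days: +30 → Oct 1, 1777 (170 left).
Oct has 31 days: +31 → Nov 1, 1777 (139 left).
Nov has 30 days: +30 → Dec 1, 1777 (109 left).
Dec has 31 days: +31 → Jan 1, 1778 (78 left).
Jan has 31 days: +31 → Feb 1, 1778 (47 left).
Feb has 28 days: +28 → Mar 1, 1778 (19 left).
+19 → Mar 20, 1778.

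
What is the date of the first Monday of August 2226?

August 7, 2226

August 1, 2226 is a Tuesday.
The first Monday is therefore August 7 (6 days later).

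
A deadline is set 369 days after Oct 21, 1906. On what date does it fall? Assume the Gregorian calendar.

Oct has 31 days: +11 → Nov 1, 1906 (358 left).
Nov has 30 days: +30 → Dec 1, 1906 (328 left).
Dec has 31 days: +31 → Jan 1, 1907 (297 left).
Jan has 31 days: +31 → Feb 1, 1907 (266 left).
Feb has 28 days: +28 → Mar 1, 1907 (238 left).
Mar has 31 days: +31 → Apr 1, 1907 (207 left).
Apr has 30 days: +30 → May 1, 1907 (177 left).
May has 31 days: +31 → Jun 1, 1907 (146 left).
Jun has 30 days: +30 → Jul 1, 1907 (116 left).
Jul has 31 days: +31 → Aug 1, 1907 (85 left).
Aug has 31 days: +31 → Sep 1, 1907 (54 left).
Sep has 30 days: +30 → Oct 1, 1907 (24 left).
+24 → Oct 25, 1907.

October 25, 1907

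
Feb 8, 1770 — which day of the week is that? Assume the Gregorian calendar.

Doomsday rule: the anchor day for the 1700s is Sunday. For year 70: 70÷12 = 5 r 10, and 10÷4 = 2, so 5+10+2 = 17.
Sunday + 17 ≡ Wednesday — that's 1770's doomsday.
In February the doomsday date is Feb 28 (1770 is not a leap year).
Feb 8 is 20 days before Feb 28; 20 mod 7 = 6, so Wednesday − 6 = Thursday.

Thursday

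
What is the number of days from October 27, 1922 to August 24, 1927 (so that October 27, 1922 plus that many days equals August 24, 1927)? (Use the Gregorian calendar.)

Oct 27, 1922 → Oct 27, 1923: 365 days.
Oct 27, 1923 → Oct 27, 1924: 366 days (Feb 29, 1924 is in that span).
Oct 27, 1924 → Oct 27, 1925: 365 days.
Oct 27, 1925 → Oct 27, 1926: 365 days.
Oct 27, 1926 → Nov 27, 1926: 31 days (October has 31).
Nov 27, 1926 → Dec 27, 1926: 30 days (November has 30).
Dec 27, 1926 → Jan 27, 1927: 31 days (December has 31).
Jan 27, 1927 → Feb 27, 1927: 31 days (January has 31).
Feb 27, 1927 → Mar 27, 1927: 28 days (February has 28).
Mar 27, 1927 → Apr 27, 1927: 31 days (March has 31).
Apr 27, 1927 → May 27, 1927: 30 days (April has 30).
May 27, 1927 → Jun 27, 1927: 31 days (May has 31).
Jun 27, 1927 → Jul 27, 1927: 30 days (June has 30).
Jul 27, 1927 → Aug 24, 1927: 28 days.
Total: 1762 days.

1762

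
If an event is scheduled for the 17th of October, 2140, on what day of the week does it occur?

Doomsday rule: the anchor day for the 2100s is Sunday. For year 40: 40÷12 = 3 r 4, and 4÷4 = 1, so 3+4+1 = 8.
Sunday + 8 ≡ Monday — that's 2140's doomsday.
In October the doomsday date is Oct 10.
Oct 17 is 7 days after Oct 10; 7 mod 7 = 0, so Monday + 0 = Monday.

Monday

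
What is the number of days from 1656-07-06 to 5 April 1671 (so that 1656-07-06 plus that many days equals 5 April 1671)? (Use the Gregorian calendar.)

5386

Jul 6, 1656 → Jul 6, 1657: 365 days.
Jul 6, 1657 → Jul 6, 1658: 365 days.
Jul 6, 1658 → Jul 6, 1659: 365 days.
Jul 6, 1659 → Jul 6, 1660: 366 days (Feb 29, 1660 is in that span).
Jul 6, 1660 → Jul 6, 1661: 365 days.
Jul 6, 1661 → Jul 6, 1662: 365 days.
Jul 6, 1662 → Jul 6, 1663: 365 days.
Jul 6, 1663 → Jul 6, 1664: 366 days (Feb 29, 1664 is in that span).
Jul 6, 1664 → Jul 6, 1665: 365 days.
Jul 6, 1665 → Jul 6, 1666: 365 days.
Jul 6, 1666 → Jul 6, 1667: 365 days.
Jul 6, 1667 → Jul 6, 1668: 366 days (Feb 29, 1668 is in that span).
Jul 6, 1668 → Jul 6, 1669: 365 days.
Jul 6, 1669 → Jul 6, 1670: 365 days.
Jul 6, 1670 → Aug 6, 1670: 31 days (July has 31).
Aug 6, 1670 → Sep 6, 1670: 31 days (August has 31).
Sep 6, 1670 → Oct 6, 1670: 30 days (September has 30).
Oct 6, 1670 → Nov 6, 1670: 31 days (October has 31).
Nov 6, 1670 → Dec 6, 1670: 30 days (November has 30).
Dec 6, 1670 → Jan 6, 1671: 31 days (December has 31).
Jan 6, 1671 → Feb 6, 1671: 31 days (January has 31).
Feb 6, 1671 → Mar 6, 1671: 28 days (February has 28).
Mar 6, 1671 → Apr 5, 1671: 30 days.
Total: 5386 days.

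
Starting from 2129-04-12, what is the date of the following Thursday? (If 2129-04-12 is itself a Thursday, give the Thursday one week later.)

April 14, 2129

Apr 12, 2129 is a Tuesday.
From Tuesday to the next Thursday is 2 days.
Apr 12, 2129 + 2 = Apr 14, 2129.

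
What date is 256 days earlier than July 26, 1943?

November 12, 1942

−26 → Jun 30, 1943 (end of Jun, 30 days; 230 left).
−30 → May 31, 1943 (end of May, 31 days; 200 left).
−31 → Apr 30, 1943 (end of Apr, 30 days; 169 left).
−30 → Mar 31, 1943 (end of Mar, 31 days; 139 left).
−31 → Feb 28, 1943 (end of Feb, 28 days; 108 left).
−28 → Jan 31, 1943 (end of Jan, 31 days; 80 left).
−31 → Dec 31, 1942 (end of Dec, 31 days; 49 left).
−31 → Nov 30, 1942 (end of Nov, 30 days; 18 left).
−18 → Nov 12, 1942.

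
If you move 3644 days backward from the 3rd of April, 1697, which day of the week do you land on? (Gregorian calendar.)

First find the weekday of Apr 3, 1697. Doomsday rule: the anchor day for the 1600s is Tuesday. For year 97: 97÷12 = 8 r 1, and 1÷4 = 0, so 8+1+0 = 9.
Tuesday + 9 ≡ Thursday — that's 1697's doomsday.
In April the doomsday date is Apr 4.
Apr 3 is 1 day before Apr 4; 1 mod 7 = 1, so Thursday − 1 = Wednesday.
3644 mod 7 = 4, so 3644 days before a Wednesday is Wednesday − 4 = Saturday.

Saturday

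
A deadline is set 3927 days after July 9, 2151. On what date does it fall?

+366 (one year; includes Feb 29, 2152) → Jul 9, 2152 (3561 left).
+365 (one year) → Jul 9, 2153 (3196 left).
+365 (one year) → Jul 9, 2154 (2831 left).
+365 (one year) → Jul 9, 2155 (2466 left).
+366 (one year; includes Feb 29, 2156) → Jul 9, 2156 (2100 left).
+365 (one year) → Jul 9, 2157 (1735 left).
+365 (one year) → Jul 9, 2158 (1370 left).
+365 (one year) → Jul 9, 2159 (1005 left).
+366 (one year; includes Feb 29, 2160) → Jul 9, 2160 (639 left).
+365 (one year) → Jul 9, 2161 (274 left).
Jul has 31 days: +23 → Aug 1, 2161 (251 left).
Aug has 31 days: +31 → Sep 1, 2161 (220 left).
Sep has 30 days: +30 → Oct 1, 2161 (190 left).
Oct has 31 days: +31 → Nov 1, 2161 (159 left).
Nov has 30 days: +30 → Dec 1, 2161 (129 left).
Dec has 31 days: +31 → Jan 1, 2162 (98 left).
Jan has 31 days: +31 → Feb 1, 2162 (67 left).
Feb has 28 days: +28 → Mar 1, 2162 (39 left).
Mar has 31 days: +31 → Apr 1, 2162 (8 left).
+8 → Apr 9, 2162.

April 9, 2162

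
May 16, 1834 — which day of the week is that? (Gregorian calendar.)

Friday

Doomsday rule: the anchor day for the 1800s is Friday. For year 34: 34÷12 = 2 r 10, and 10÷4 = 2, so 2+10+2 = 14.
Friday + 14 ≡ Friday — that's 1834's doomsday.
In May the doomsday date is May 9.
May 16 is 7 days after May 9; 7 mod 7 = 0, so Friday + 0 = Friday.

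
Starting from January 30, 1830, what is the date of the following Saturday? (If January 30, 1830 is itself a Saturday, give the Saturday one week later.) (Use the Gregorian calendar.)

Jan 30, 1830 is a Saturday.
From Saturday to the next Saturday is 7 days.
Jan 30, 1830 + 7 = Feb 6, 1830.

February 6, 1830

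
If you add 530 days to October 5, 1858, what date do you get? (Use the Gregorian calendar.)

March 18, 1860

+365 (one year) → Oct 5, 1859 (165 left).
Oct has 31 days: +27 → Nov 1, 1859 (138 left).
Nov has 30 days: +30 → Dec 1, 1859 (108 left).
Dec has 31 days: +31 → Jan 1, 1860 (77 left).
Jan has 31 days: +31 → Feb 1, 1860 (46 left).
Feb has 29 days: +29 → Mar 1, 1860 (17 left).
+17 → Mar 18, 1860.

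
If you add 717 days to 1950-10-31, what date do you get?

+365 (one year) → Oct 31, 1951 (352 left).
Oct has 31 days: +1 → Nov 1, 1951 (351 left).
Nov has 30 days: +30 → Dec 1, 1951 (321 left).
Dec has 31 days: +31 → Jan 1, 1952 (290 left).
Jan has 31 days: +31 → Feb 1, 1952 (259 left).
Feb has 29 days: +29 → Mar 1, 1952 (230 left).
Mar has 31 days: +31 → Apr 1, 1952 (199 left).
Apr has 30 days: +30 → May 1, 1952 (169 left).
May has 31 days: +31 → Jun 1, 1952 (138 left).
Jun has 30 days: +30 → Jul 1, 1952 (108 left).
Jul has 31 days: +31 → Aug 1, 1952 (77 left).
Aug has 31 days: +31 → Sep 1, 1952 (46 left).
Sep has 30 days: +30 → Oct 1, 1952 (16 left).
+16 → Oct 17, 1952.

October 17, 1952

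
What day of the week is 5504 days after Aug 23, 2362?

Saturday

First find the weekday of Aug 23, 2362. Doomsday rule: the anchor day for the 2300s is Wednesday. For year 62: 62÷12 = 5 r 2, and 2÷4 = 0, so 5+2+0 = 7.
Wednesday + 7 ≡ Wednesday — that's 2362's doomsday.
In August the doomsday date is Aug 8.
Aug 23 is 15 days after Aug 8; 15 mod 7 = 1, so Wednesday + 1 = Thursday.
5504 mod 7 = 2, so 5504 days after a Thursday is Thursday + 2 = Saturday.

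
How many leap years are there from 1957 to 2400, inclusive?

Multiples of 4 in [1957,2400]: 111.
Of those, multiples of 100: 5 (not leap unless ÷400).
Multiples of 400: 2.
Leap years = 111 − 5 + 2 = 108.

108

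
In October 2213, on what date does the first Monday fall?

October 1, 2213 is a Friday.
The first Monday is therefore October 4 (3 days later).

October 4, 2213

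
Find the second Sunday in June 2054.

June 1, 2054 is a Monday.
The first Sunday is therefore June 7 (6 days later).
The second Sunday is 7 + 1×7 = June 14.

June 14, 2054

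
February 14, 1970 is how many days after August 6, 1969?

Aug 6, 1969 → Sep 6, 1969: 31 days (August has 31).
Sep 6, 1969 → Oct 6, 1969: 30 days (September has 30).
Oct 6, 1969 → Nov 6, 1969: 31 days (October has 31).
Nov 6, 1969 → Dec 6, 1969: 30 days (November has 30).
Dec 6, 1969 → Jan 6, 1970: 31 days (December has 31).
Jan 6, 1970 → Feb 6, 1970: 31 days (January has 31).
Feb 6, 1970 → Feb 14, 1970: 8 days.
Total: 192 days.

192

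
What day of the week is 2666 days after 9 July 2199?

Monday

First find the weekday of Jul 9, 2199. Doomsday rule: the anchor day for the 2100s is Sunday. For year 99: 99÷12 = 8 r 3, and 3÷4 = 0, so 8+3+0 = 11.
Sunday + 11 ≡ Thursday — that's 2199's doomsday.
In July the doomsday date is Jul 11.
Jul 9 is 2 days before Jul 11; 2 mod 7 = 2, so Thursday − 2 = Tuesday.
2666 mod 7 = 6, so 2666 days after a Tuesday is Tuesday + 6 = Monday.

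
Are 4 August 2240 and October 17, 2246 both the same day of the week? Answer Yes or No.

From Aug 4, 2240 to Oct 17, 2246 is 2265 days.
2265 mod 7 = 4, so they are different weekdays.
(Aug 4, 2240 is a Tuesday; Oct 17, 2246 is a Saturday.)

No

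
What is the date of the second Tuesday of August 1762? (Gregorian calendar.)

August 1, 1762 is a Sunday.
The first Tuesday is therefore August 3 (2 days later).
The second Tuesday is 3 + 1×7 = August 10.

August 10, 1762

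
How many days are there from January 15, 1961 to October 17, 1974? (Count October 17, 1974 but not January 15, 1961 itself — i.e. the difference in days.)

5023

Jan 15, 1961 → Jan 15, 1962: 365 days.
Jan 15, 1962 → Jan 15, 1963: 365 days.
Jan 15, 1963 → Jan 15, 1964: 365 days.
Jan 15, 1964 → Jan 15, 1965: 366 days (Feb 29, 1964 is in that span).
Jan 15, 1965 → Jan 15, 1966: 365 days.
Jan 15, 1966 → Jan 15, 1967: 365 days.
Jan 15, 1967 → Jan 15, 1968: 365 days.
Jan 15, 1968 → Jan 15, 1969: 366 days (Feb 29, 1968 is in that span).
Jan 15, 1969 → Jan 15, 1970: 365 days.
Jan 15, 1970 → Jan 15, 1971: 365 days.
Jan 15, 1971 → Jan 15, 1972: 365 days.
Jan 15, 1972 → Jan 15, 1973: 366 days (Feb 29, 1972 is in that span).
Jan 15, 1973 → Jan 15, 1974: 365 days.
Jan 15, 1974 → Feb 15, 1974: 31 days (January has 31).
Feb 15, 1974 → Mar 15, 1974: 28 days (February has 28).
Mar 15, 1974 → Apr 15, 1974: 31 days (March has 31).
Apr 15, 1974 → May 15, 1974: 30 days (April has 30).
May 15, 1974 → Jun 15, 1974: 31 days (May has 31).
Jun 15, 1974 → Jul 15, 1974: 30 days (June has 30).
Jul 15, 1974 → Aug 15, 1974: 31 days (July has 31).
Aug 15, 1974 → Sep 15, 1974: 31 days (August has 31).
Sep 15, 1974 → Oct 15, 1974: 30 days (September has 30).
Oct 15, 1974 → Oct 17, 1974: 2 days.
Total: 5023 days.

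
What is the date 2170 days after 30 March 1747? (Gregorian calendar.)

March 8, 1753

+366 (one year; includes Feb 29, 1748) → Mar 30, 1748 (1804 left).
+365 (one year) → Mar 30, 1749 (1439 left).
+365 (one year) → Mar 30, 1750 (1074 left).
+365 (one year) → Mar 30, 1751 (709 left).
+366 (one year; includes Feb 29, 1752) → Mar 30, 1752 (343 left).
Mar has 31 days: +2 → Apr 1, 1752 (341 left).
Apr has 30 days: +30 → May 1, 1752 (311 left).
May has 31 days: +31 → Jun 1, 1752 (280 left).
Jun has 30 days: +30 → Jul 1, 1752 (250 left).
Jul has 31 days: +31 → Aug 1, 1752 (219 left).
Aug has 31 days: +31 → Sep 1, 1752 (188 left).
Sep has 30 days: +30 → Oct 1, 1752 (158 left).
Oct has 31 days: +31 → Nov 1, 1752 (127 left).
Nov has 30 days: +30 → Dec 1, 1752 (97 left).
Dec has 31 days: +31 → Jan 1, 1753 (66 left).
Jan has 31 days: +31 → Feb 1, 1753 (35 left).
Feb has 28 days: +28 → Mar 1, 1753 (7 left).
+7 → Mar 8, 1753.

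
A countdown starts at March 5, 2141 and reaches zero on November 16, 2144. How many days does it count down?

1352

Mar 5, 2141 → Mar 5, 2142: 365 days.
Mar 5, 2142 → Mar 5, 2143: 365 days.
Mar 5, 2143 → Mar 5, 2144: 366 days (Feb 29, 2144 is in that span).
Mar 5, 2144 → Apr 5, 2144: 31 days (March has 31).
Apr 5, 2144 → May 5, 2144: 30 days (April has 30).
May 5, 2144 → Jun 5, 2144: 31 days (May has 31).
Jun 5, 2144 → Jul 5, 2144: 30 days (June has 30).
Jul 5, 2144 → Aug 5, 2144: 31 days (July has 31).
Aug 5, 2144 → Sep 5, 2144: 31 days (August has 31).
Sep 5, 2144 → Oct 5, 2144: 30 days (September has 30).
Oct 5, 2144 → Nov 5, 2144: 31 days (October has 31).
Nov 5, 2144 → Nov 16, 2144: 11 days.
Total: 1352 days.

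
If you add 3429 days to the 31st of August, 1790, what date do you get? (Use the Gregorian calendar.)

January 20, 1800

+365 (one year) → Aug 31, 1791 (3064 left).
+366 (one year; includes Feb 29, 1792) → Aug 31, 1792 (2698 left).
+365 (one year) → Aug 31, 1793 (2333 left).
+365 (one year) → Aug 31, 1794 (1968 left).
+365 (one year) → Aug 31, 1795 (1603 left).
+366 (one year; includes Feb 29, 1796) → Aug 31, 1796 (1237 left).
+365 (one year) → Aug 31, 1797 (872 left).
+365 (one year) → Aug 31, 1798 (507 left).
+365 (one year) → Aug 31, 1799 (142 left).
Aug has 31 days: +1 → Sep 1, 1799 (141 left).
Sep has 30 days: +30 → Oct 1, 1799 (111 left).
Oct has 31 days: +31 → Nov 1, 1799 (80 left).
Nov has 30 days: +30 → Dec 1, 1799 (50 left).
Dec has 31 days: +31 → Jan 1, 1800 (19 left).
+19 → Jan 20, 1800.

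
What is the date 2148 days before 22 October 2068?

December 5, 2062

−366 (one year; includes Feb 29, 2068) → Oct 22, 2067 (1782 left).
−365 (one year) → Oct 22, 2066 (1417 left).
−365 (one year) → Oct 22, 2065 (1052 left).
−365 (one year) → Oct 22, 2064 (687 left).
−366 (one year; includes Feb 29, 2064) → Oct 22, 2063 (321 left).
−22 → Sep 30, 2063 (end of Sep, 30 days; 299 left).
−30 → Aug 31, 2063 (end of Aug, 31 days; 269 left).
−31 → Jul 31, 2063 (end of Jul, 31 days; 238 left).
−31 → Jun 30, 2063 (end of Jun, 30 days; 207 left).
−30 → May 31, 2063 (end of May, 31 days; 177 left).
−31 → Apr 30, 2063 (end of Apr, 30 days; 146 left).
−30 → Mar 31, 2063 (end of Mar, 31 days; 116 left).
−31 → Feb 28, 2063 (end of Feb, 28 days; 85 left).
−28 → Jan 31, 2063 (end of Jan, 31 days; 57 left).
−31 → Dec 31, 2062 (end of Dec, 31 days; 26 left).
−26 → Dec 5, 2062.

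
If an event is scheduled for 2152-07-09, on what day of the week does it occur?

Doomsday rule: the anchor day for the 2100s is Sunday. For year 52: 52÷12 = 4 r 4, and 4÷4 = 1, so 4+4+1 = 9.
Sunday + 9 ≡ Tuesday — that's 2152's doomsday.
In July the doomsday date is Jul 11.
Jul 9 is 2 days before Jul 11; 2 mod 7 = 2, so Tuesday − 2 = Sunday.

Sunday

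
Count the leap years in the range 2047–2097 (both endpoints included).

Multiples of 4 in [2047,2097]: 13.
Of those, multiples of 100: 0 (not leap unless ÷400).
Multiples of 400: 0.
Leap years = 13 − 0 + 0 = 13.

13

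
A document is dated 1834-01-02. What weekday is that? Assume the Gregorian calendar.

January 1, 1834 is a Wednesday.
Jan 1, 1834 → Jan 2, 1834: 1 days.
Total: 1 days.
1 mod 7 = 1, so Wednesday + 1 = Thursday.

Thursday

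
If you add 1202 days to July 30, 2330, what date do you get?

November 13, 2333

+365 (one year) → Jul 30, 2331 (837 left).
+366 (one year; includes Feb 29, 2332) → Jul 30, 2332 (471 left).
+365 (one year) → Jul 30, 2333 (106 left).
Jul has 31 days: +2 → Aug 1, 2333 (104 left).
Aug has 31 days: +31 → Sep 1, 2333 (73 left).
Sep has 30 days: +30 → Oct 1, 2333 (43 left).
Oct has 31 days: +31 → Nov 1, 2333 (12 left).
+12 → Nov 13, 2333.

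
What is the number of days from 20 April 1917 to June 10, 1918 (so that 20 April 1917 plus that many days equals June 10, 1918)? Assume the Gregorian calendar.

416

Apr 20, 1917 → Apr 20, 1918: 365 days.
Apr 20, 1918 → May 20, 1918: 30 days (April has 30).
May 20, 1918 → Jun 10, 1918: 21 days.
Total: 416 days.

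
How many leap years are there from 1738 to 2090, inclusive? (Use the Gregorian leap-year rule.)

86

Multiples of 4 in [1738,2090]: 88.
Of those, multiples of 100: 3 (not leap unless ÷400).
Multiples of 400: 1.
Leap years = 88 − 3 + 1 = 86.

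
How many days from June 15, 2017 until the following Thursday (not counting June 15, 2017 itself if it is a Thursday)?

7

Jun 15, 2017 is a Thursday.
From Thursday to the next Thursday is 7 days.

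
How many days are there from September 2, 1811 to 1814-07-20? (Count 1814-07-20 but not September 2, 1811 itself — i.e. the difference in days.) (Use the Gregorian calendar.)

Sep 2, 1811 → Sep 2, 1812: 366 days (Feb 29, 1812 is in that span).
Sep 2, 1812 → Sep 2, 1813: 365 days.
Sep 2, 1813 → Oct 2, 1813: 30 days (September has 30).
Oct 2, 1813 → Nov 2, 1813: 31 days (October has 31).
Nov 2, 1813 → Dec 2, 1813: 30 days (November has 30).
Dec 2, 1813 → Jan 2, 1814: 31 days (December has 31).
Jan 2, 1814 → Feb 2, 1814: 31 days (January has 31).
Feb 2, 1814 → Mar 2, 1814: 28 days (February has 28).
Mar 2, 1814 → Apr 2, 1814: 31 days (March has 31).
Apr 2, 1814 → May 2, 1814: 30 days (April has 30).
May 2, 1814 → Jun 2, 1814: 31 days (May has 31).
Jun 2, 1814 → Jul 2, 1814: 30 days (June has 30).
Jul 2, 1814 → Jul 20, 1814: 18 days.
Total: 1052 days.

1052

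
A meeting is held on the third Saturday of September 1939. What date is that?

September 1, 1939 is a Friday.
The first Saturday is therefore September 2 (1 days later).
The third Saturday is 2 + 2×7 = September 16.

September 16, 1939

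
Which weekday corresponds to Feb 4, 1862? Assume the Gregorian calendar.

Doomsday rule: the anchor day for the 1800s is Friday. For year 62: 62÷12 = 5 r 2, and 2÷4 = 0, so 5+2+0 = 7.
Friday + 7 ≡ Friday — that's 1862's doomsday.
In February the doomsday date is Feb 28 (1862 is not a leap year).
Feb 4 is 24 days before Feb 28; 24 mod 7 = 3, so Friday − 3 = Tuesday.

Tuesday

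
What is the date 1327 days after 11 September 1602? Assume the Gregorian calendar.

April 30, 1606

+365 (one year) → Sep 11, 1603 (962 left).
+366 (one year; includes Feb 29, 1604) → Sep 11, 1604 (596 left).
+365 (one year) → Sep 11, 1605 (231 left).
Sep has 30 days: +20 → Oct 1, 1605 (211 left).
Oct has 31 days: +31 → Nov 1, 1605 (180 left).
Nov has 30 days: +30 → Dec 1, 1605 (150 left).
Dec has 31 days: +31 → Jan 1, 1606 (119 left).
Jan has 31 days: +31 → Feb 1, 1606 (88 left).
Feb has 28 days: +28 → Mar 1, 1606 (60 left).
Mar has 31 days: +31 → Apr 1, 1606 (29 left).
+29 → Apr 30, 1606.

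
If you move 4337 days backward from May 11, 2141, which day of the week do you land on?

First find the weekday of May 11, 2141. Doomsday rule: the anchor day for the 2100s is Sunday. For year 41: 41÷12 = 3 r 5, and 5÷4 = 1, so 3+5+1 = 9.
Sunday + 9 ≡ Tuesday — that's 2141's doomsday.
In May the doomsday date is May 9.
May 11 is 2 days after May 9; 2 mod 7 = 2, so Tuesday + 2 = Thursday.
4337 mod 7 = 4, so 4337 days before a Thursday is Thursday − 4 = Sunday.

Sunday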